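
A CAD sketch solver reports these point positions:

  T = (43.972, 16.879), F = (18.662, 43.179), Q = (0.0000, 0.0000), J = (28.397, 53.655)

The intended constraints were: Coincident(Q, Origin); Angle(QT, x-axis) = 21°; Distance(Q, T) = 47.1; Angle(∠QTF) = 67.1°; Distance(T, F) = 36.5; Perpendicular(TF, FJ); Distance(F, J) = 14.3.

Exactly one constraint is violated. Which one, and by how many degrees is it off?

Perpendicular(TF, FJ) — off by 3.20°.

Q = (0.00, 0.00) ✓; QT at 21.00° ✓; |QT| = 47.10 ✓; ∠QTF = 67.10° ✓; |TF| = 36.50 ✓; ∠(TF, FJ) = 86.80° ✗; |FJ| = 14.30 ✓.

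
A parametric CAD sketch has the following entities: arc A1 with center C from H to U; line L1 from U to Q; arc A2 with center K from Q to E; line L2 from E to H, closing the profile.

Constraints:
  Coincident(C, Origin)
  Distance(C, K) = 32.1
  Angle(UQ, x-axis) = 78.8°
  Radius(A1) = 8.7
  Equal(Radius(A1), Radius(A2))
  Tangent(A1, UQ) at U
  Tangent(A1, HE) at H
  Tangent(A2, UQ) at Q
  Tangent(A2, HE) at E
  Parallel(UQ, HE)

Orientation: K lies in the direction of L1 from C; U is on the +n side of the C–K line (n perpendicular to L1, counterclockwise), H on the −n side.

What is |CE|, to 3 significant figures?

33.3

The slot axis is L1's direction at 78.8°, so u = (cos 78.8°, sin 78.8°) = (0.194, 0.981) and n = (−sin 78.8°, cos 78.8°) = (-0.981, 0.194). C is at the origin and K lies 32.1 along u from C, so K = 32.1·u = (6.23, 31.5). Tangency of A1 to both parallel lines with radius 8.7 puts U and H at C ± 8.7·n: U = (-8.53, 1.69), H = (8.53, -1.69). Equal radii place Q and E the same way about K: Q = K + 8.7·n = (-2.30, 33.2), E = K − 8.7·n = (14.8, 29.8). Then |CE| = |E − C| = 33.3.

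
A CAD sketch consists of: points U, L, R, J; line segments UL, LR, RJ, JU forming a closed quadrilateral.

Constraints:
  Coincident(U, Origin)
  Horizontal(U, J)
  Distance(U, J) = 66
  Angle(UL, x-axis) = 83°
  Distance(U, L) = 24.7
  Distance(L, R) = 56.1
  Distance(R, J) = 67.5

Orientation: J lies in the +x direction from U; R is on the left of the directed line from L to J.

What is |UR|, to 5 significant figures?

76.905

Checks: |LR| = 56.10 ✓; |RJ| = 67.50 ✓.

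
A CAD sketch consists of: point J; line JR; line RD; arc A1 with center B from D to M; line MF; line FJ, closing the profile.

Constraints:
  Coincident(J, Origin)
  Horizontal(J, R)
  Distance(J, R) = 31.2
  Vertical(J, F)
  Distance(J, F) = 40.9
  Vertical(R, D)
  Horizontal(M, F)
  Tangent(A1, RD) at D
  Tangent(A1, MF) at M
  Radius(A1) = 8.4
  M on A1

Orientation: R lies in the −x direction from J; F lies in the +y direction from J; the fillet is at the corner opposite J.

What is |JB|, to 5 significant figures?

39.700

J is at the origin; JR is horizontal with |JR| = 31.2 and R on the −x side, so R = (-31.200, 0.0000). JF is vertical with |JF| = 40.9 and F on the +y side, so F = (0.0000, 40.900). The virtual corner opposite J is at (-31.200, 40.900). Tangency of A1 to RD means the radius BD is perpendicular to RD and since A1 is tangent to MF there, BM ⟂ MF, with radius 8.4, so the center B sits 8.4 in from both sides at B = (-22.800, 32.500). Then |JB| = |B − J| = 39.700.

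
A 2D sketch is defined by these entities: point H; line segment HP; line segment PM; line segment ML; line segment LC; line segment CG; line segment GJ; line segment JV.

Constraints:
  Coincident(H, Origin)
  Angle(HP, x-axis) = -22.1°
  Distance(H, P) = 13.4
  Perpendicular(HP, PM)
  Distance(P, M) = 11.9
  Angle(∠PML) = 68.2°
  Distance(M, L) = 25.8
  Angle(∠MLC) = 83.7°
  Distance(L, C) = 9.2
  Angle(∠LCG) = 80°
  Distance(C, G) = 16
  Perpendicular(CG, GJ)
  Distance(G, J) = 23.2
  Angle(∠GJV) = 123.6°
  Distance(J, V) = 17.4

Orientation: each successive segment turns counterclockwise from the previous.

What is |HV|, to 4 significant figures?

32.85

CG ⟂ GJ, so GJ runs at 106.0°; with |GJ| = 23.2, J = (1.040, 23.68). ∠GJV = 123.6° gives JV at 162.4° from the x-axis; with |JV| = 17.4, V = (-15.55, 28.94). Then |HV| = |V − H| = 32.85.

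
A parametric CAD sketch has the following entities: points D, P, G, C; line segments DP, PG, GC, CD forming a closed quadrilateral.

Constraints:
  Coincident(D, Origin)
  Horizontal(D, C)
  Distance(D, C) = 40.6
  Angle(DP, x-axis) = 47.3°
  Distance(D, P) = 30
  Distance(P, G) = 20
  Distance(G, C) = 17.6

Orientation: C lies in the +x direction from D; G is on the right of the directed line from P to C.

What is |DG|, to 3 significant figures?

23.3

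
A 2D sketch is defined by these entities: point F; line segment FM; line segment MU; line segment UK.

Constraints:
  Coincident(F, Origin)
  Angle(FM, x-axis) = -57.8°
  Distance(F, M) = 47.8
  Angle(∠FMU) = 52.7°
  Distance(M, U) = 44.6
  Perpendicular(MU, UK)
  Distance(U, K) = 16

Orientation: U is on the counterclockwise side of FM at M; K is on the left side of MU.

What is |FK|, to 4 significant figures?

27.01

F is at the origin; FM runs at -57.8° with length 47.8, so M = 47.8·(cos -57.8°, sin -57.8°) = (25.47, -40.45). ∠FMU = 52.7°, so MU runs at -57.8° + (180° − 52.7°) = 69.50° from the x-axis; with |MU| = 44.6, U = M + 44.6·(cos 69.50°, sin 69.50°) = (41.09, 1.328). MU ⟂ UK; with |UK| = 16.0 on the left of MU, K = U + 16.0·(-0.9367, 0.3502) = (26.10, 6.931). Then |FK| = |K − F| = 27.01.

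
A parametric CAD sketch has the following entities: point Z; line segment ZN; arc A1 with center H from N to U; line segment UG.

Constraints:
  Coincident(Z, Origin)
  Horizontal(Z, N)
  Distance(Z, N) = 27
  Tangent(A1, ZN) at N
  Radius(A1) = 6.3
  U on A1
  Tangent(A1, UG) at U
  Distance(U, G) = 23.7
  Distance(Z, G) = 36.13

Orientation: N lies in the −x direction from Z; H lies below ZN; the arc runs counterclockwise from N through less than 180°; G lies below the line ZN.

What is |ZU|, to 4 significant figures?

33.78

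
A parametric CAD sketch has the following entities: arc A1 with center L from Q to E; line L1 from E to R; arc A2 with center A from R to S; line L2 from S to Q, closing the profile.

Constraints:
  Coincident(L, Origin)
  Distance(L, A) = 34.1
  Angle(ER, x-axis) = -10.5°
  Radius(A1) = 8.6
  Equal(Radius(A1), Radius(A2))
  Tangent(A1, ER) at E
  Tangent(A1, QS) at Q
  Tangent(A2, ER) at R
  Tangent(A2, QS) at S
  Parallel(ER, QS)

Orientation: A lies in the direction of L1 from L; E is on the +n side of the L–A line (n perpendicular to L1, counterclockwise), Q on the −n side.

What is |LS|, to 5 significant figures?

35.168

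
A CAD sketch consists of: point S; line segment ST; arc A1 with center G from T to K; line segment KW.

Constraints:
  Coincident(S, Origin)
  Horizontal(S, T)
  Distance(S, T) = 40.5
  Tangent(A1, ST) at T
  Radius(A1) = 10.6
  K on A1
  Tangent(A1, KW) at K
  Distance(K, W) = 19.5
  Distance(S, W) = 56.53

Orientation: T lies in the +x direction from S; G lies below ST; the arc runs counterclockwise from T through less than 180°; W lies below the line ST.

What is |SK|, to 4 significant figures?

37.57

Checks: |GK| = 10.60 ✓; ∠(GK, KW) = 90.00° ✓; |KW| = 19.50 ✓; |SW| = 56.53 ✓.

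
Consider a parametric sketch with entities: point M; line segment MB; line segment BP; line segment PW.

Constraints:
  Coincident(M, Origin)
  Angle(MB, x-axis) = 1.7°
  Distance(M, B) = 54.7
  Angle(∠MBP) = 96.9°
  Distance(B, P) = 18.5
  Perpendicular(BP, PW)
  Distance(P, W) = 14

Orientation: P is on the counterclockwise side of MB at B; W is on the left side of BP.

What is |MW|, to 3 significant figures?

47.5

∠MBP = 96.9°, so BP runs at 1.7° + (180° − 96.9°) = 84.8° from the x-axis; with |BP| = 18.5, P = B + 18.5·(cos 84.8°, sin 84.8°) = (56.4, 20.0). BP ⟂ PW; with |PW| = 14.0 on the left of BP, W = P + 14.0·(-0.996, 0.0906) = (42.4, 21.3). Then |MW| = |W − M| = 47.5.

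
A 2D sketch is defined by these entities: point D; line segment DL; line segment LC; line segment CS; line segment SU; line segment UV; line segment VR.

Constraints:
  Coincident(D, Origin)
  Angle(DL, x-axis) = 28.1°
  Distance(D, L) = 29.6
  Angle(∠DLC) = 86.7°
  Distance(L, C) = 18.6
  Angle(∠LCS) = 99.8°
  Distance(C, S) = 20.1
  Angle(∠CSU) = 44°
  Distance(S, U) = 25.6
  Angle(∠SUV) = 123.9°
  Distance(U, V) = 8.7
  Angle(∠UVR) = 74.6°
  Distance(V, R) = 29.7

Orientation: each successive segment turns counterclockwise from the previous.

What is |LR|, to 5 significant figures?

30.424

D is at the origin; DL runs at 28.1° with length 29.6, so L = (26.111, 13.942). ∠DLC = 86.7° gives LC at 121.40° from the x-axis; with |LC| = 18.6, C = (16.420, 29.818). ∠LCS = 99.8° gives CS at -158.40° from the x-axis; with |CS| = 20.1, S = (-2.2683, 22.419). ∠CSU = 44.0° gives SU at -22.400° from the x-axis; with |SU| = 25.6, U = (21.400, 12.663). ∠SUV = 123.9° gives UV at 33.700° from the x-axis; with |UV| = 8.7, V = (28.638, 17.490). ∠UVR = 74.6° gives VR at 139.10° from the x-axis; with |VR| = 29.7, R = (6.1892, 36.936). Then |LR| = |R − L| = 30.424.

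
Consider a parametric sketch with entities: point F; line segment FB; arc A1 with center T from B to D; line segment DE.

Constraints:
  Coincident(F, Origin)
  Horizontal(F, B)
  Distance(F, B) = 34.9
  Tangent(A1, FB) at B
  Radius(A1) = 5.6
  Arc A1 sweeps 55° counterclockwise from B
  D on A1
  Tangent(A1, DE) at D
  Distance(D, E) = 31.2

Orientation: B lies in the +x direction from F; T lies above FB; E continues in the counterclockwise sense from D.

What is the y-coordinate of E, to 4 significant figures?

27.95

F is at the origin; FB is horizontal with |FB| = 34.9 and B on the +x side, so B = (34.90, 0.000). A1 meets FB tangentially, so TB is at right angles to FB, so T = B + (0, 5.6) = (34.90, 5.600). On A1, B sits at bearing -90° from T; a 55° counterclockwise sweep puts D at bearing -35°, so D = T + 5.6·(cos -35°, sin -35°) = (39.49, 2.388). A1 meets DE tangentially, so TD is at right angles to DE, so DE runs along (−sin -35°, cos -35°); with |DE| = 31.2, E = (57.38, 27.95). So E.y = 27.95.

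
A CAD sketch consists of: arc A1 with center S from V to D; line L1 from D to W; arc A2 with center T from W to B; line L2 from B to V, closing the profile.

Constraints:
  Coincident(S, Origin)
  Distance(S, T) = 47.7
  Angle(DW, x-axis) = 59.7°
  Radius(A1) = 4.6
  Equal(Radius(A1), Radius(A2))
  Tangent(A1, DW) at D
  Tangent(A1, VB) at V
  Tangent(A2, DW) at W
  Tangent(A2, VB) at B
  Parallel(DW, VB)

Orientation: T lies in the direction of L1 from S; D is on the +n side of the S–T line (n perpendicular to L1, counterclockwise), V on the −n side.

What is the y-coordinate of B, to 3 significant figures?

38.9

The slot axis is L1's direction at 59.7°, so u = (cos 59.7°, sin 59.7°) = (0.505, 0.863) and n = (−sin 59.7°, cos 59.7°) = (-0.863, 0.505). S is at the origin and T lies 47.7 along u from S, so T = 47.7·u = (24.1, 41.2). Tangency of A1 to both parallel lines with radius 4.6 puts D and V at S ± 4.6·n: D = (-3.97, 2.32), V = (3.97, -2.32). Equal radii place W and B the same way about T: W = T + 4.6·n = (20.1, 43.5), B = T − 4.6·n = (28.0, 38.9). So B.y = 38.9.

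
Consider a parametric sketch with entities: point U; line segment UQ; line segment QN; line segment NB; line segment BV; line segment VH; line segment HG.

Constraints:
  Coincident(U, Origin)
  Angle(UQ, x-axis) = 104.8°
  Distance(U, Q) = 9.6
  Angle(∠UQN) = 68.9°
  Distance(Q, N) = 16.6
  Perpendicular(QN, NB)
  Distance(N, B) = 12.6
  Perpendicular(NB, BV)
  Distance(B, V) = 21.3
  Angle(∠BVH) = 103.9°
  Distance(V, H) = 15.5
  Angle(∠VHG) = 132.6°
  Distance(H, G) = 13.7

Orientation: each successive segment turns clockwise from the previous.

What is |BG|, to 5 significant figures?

31.711

∠BVH = 103.9° gives VH at 97.600° from the x-axis; with |VH| = 15.5, H = (-10.557, 12.637). ∠VHG = 132.6° gives HG at 50.200° from the x-axis; with |HG| = 13.7, G = (-1.7870, 23.163). Then |BG| = |G − B| = 31.711.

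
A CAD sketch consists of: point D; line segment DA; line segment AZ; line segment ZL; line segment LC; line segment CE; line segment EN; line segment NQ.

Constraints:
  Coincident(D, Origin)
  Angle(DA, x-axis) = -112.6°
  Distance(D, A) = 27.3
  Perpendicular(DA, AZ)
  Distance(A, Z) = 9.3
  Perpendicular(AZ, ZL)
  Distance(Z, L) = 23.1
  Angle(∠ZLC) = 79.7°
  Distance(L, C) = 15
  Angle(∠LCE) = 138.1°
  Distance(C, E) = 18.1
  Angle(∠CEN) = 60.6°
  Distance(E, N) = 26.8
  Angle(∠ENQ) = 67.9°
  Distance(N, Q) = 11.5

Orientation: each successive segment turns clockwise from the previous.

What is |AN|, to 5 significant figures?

10.201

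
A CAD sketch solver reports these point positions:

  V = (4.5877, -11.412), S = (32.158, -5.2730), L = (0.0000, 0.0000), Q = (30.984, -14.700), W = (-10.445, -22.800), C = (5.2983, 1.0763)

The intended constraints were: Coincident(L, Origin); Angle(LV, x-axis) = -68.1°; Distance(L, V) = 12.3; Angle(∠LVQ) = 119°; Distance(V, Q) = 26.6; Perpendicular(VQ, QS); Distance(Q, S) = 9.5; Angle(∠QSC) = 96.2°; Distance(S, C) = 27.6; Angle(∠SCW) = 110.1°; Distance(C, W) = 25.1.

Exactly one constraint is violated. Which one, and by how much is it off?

Distance(C, W) = 25.1 — off by 3.50.

L = (0.00, 0.00) ✓; LV at -68.10° ✓; |LV| = 12.30 ✓; ∠LVQ = 119.0° ✓; |VQ| = 26.60 ✓; ∠(VQ, QS) = 90.00° ✓; |QS| = 9.500 ✓; ∠QSC = 96.20° ✓; |SC| = 27.60 ✓; ∠SCW = 110.1° ✓; |CW| = 28.60 ✗.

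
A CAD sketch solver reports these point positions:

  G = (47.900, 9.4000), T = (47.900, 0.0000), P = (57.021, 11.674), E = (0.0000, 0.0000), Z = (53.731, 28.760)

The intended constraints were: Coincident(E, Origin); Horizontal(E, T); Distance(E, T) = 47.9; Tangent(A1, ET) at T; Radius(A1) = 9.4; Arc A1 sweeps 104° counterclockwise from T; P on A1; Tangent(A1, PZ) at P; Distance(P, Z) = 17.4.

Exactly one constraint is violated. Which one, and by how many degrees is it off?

Tangent(A1, PZ) at P — off by 3.10°.

E = (0.00, 0.00) ✓; E.y = 0.00, T.y = 0.00 ✓; |ET| = 47.90 ✓; ∠(GT, TE) = 90.00° ✓; |GT| = 9.400 ✓; bearing(G→P) − bearing(G→T) = 104.0° ✓; |GP| = 9.400 ✓; ∠(GP, PZ) = 93.10° ✗; |PZ| = 17.40 ✓.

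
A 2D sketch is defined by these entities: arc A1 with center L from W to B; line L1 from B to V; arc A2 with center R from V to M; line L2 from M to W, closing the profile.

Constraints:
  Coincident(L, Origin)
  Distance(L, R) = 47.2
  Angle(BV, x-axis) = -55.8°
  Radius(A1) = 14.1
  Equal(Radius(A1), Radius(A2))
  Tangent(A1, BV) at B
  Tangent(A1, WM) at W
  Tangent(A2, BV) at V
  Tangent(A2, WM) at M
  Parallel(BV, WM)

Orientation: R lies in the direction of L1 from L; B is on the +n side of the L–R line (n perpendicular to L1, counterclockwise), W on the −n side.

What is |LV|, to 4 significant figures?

49.26

Tangency of A1 to both parallel lines with radius 14.1 puts B and W at L ± 14.1·n: B = (11.66, 7.925), W = (-11.66, -7.925). Equal radii place V and M the same way about R: V = R + 14.1·n = (38.19, -31.11), M = R − 14.1·n = (14.87, -46.96). Then |LV| = |V − L| = 49.26.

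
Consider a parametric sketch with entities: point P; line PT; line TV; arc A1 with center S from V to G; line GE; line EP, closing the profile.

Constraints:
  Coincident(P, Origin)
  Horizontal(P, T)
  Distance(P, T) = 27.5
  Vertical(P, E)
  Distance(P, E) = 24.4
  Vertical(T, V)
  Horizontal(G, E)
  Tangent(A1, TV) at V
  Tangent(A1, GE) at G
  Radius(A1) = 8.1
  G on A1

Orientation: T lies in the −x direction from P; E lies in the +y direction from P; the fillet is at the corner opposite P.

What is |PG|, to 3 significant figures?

31.2

The virtual corner opposite P is at (-27.5, 24.4). A1 meets TV tangentially, so SV is at right angles to TV and A1 meets GE tangentially, so SG is at right angles to GE, with radius 8.1, so the center S sits 8.1 in from both sides at S = (-19.4, 16.3). That places the tangent points at V = (-27.5, 16.3) on TV and G = (-19.4, 24.4) on GE. Then |PG| = |G − P| = 31.2.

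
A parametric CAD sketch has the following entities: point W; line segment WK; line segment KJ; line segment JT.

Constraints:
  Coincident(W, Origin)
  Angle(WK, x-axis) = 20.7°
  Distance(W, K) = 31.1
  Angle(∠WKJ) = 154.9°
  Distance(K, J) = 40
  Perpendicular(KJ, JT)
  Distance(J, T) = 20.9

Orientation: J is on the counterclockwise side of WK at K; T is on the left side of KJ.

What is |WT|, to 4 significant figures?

68.60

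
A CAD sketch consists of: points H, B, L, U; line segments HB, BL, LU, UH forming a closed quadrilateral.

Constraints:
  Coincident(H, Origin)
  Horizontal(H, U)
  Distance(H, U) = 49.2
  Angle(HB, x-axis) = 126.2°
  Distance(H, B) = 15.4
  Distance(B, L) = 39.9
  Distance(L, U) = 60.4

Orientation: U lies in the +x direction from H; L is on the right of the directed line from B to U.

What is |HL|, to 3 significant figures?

27.6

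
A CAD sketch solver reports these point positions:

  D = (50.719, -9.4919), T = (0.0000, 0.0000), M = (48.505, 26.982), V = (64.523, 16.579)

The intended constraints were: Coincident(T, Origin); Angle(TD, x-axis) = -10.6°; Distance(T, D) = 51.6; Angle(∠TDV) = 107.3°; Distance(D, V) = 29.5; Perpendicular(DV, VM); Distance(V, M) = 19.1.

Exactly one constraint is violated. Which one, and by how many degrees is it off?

Perpendicular(DV, VM) — off by 5.10°.

T = (0.00, 0.00) ✓; TD at -10.60° ✓; |TD| = 51.60 ✓; ∠TDV = 107.3° ✓; |DV| = 29.50 ✓; ∠(DV, VM) = 84.90° ✗; |VM| = 19.10 ✓.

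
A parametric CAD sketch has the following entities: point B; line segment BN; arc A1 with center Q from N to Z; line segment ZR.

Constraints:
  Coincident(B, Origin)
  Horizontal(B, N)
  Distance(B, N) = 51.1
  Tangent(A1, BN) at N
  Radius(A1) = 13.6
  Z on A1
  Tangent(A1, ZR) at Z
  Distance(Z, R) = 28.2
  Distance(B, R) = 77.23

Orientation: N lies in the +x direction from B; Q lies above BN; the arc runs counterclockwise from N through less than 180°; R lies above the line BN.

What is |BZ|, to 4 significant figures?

66.08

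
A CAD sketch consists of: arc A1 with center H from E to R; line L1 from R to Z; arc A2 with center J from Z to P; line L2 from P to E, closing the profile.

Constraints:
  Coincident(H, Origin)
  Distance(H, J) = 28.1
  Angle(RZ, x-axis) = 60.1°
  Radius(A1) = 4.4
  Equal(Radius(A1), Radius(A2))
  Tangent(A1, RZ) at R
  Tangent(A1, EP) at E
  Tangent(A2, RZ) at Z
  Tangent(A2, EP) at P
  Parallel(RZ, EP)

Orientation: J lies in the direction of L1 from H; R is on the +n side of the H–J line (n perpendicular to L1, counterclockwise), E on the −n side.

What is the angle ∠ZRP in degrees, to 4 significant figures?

17.39°

Tangency of A1 to both parallel lines with radius 4.4 puts R and E at H ± 4.4·n: R = (-3.814, 2.193), E = (3.814, -2.193). Equal radii place Z and P the same way about J: Z = J + 4.4·n = (10.19, 26.55), P = J − 4.4·n = (17.82, 22.17). Then cos ∠ZRP = RZ·RP / (|RZ||RP|), giving 17.39°.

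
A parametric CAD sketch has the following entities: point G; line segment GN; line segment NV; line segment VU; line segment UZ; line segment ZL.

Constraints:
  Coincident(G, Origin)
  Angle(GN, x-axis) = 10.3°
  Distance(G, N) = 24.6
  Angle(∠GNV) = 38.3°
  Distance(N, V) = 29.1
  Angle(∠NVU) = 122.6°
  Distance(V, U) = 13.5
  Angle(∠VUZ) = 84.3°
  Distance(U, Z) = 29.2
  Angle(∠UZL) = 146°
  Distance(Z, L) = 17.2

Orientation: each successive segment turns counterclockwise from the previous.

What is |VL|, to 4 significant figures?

42.29

∠VUZ = 84.3° gives UZ at -54.90° from the x-axis; with |UZ| = 29.2, Z = (3.539, -12.46). ∠UZL = 146.0° gives ZL at -20.90° from the x-axis; with |ZL| = 17.2, L = (19.61, -18.59). Then |VL| = |L − V| = 42.29.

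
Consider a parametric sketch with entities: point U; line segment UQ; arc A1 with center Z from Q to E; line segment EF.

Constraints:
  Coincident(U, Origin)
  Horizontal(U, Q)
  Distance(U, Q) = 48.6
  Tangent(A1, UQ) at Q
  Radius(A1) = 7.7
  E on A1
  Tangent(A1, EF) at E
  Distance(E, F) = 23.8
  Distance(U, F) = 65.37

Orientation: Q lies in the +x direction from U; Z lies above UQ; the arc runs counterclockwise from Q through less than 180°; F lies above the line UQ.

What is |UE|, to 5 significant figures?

56.762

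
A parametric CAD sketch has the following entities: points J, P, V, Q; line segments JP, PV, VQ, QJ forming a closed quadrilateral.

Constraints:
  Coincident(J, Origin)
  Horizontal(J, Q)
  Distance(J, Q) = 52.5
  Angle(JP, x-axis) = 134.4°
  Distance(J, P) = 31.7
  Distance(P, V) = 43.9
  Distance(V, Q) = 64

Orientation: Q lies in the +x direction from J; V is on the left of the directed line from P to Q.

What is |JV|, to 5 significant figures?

51.307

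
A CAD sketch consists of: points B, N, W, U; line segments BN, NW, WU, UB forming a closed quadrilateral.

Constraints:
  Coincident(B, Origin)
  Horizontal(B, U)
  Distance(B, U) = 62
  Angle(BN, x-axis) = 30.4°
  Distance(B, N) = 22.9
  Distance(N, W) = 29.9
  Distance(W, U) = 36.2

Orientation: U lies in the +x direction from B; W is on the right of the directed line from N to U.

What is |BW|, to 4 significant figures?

34.11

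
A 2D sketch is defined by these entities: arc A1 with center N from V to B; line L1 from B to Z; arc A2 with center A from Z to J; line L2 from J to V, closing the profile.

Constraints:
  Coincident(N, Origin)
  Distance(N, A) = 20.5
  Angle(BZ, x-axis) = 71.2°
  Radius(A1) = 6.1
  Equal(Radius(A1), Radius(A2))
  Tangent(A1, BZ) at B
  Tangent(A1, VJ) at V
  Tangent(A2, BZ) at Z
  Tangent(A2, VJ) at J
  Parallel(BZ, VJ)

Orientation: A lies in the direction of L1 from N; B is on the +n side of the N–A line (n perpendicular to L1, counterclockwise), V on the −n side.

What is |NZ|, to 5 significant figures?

21.388

The slot axis is L1's direction at 71.2°, so u = (cos 71.2°, sin 71.2°) = (0.32227, 0.94665) and n = (−sin 71.2°, cos 71.2°) = (-0.94665, 0.32227). N is at the origin and A lies 20.5 along u from N, so A = 20.5·u = (6.6064, 19.406). Tangency of A1 to both parallel lines with radius 6.1 puts B and V at N ± 6.1·n: B = (-5.7746, 1.9658), V = (5.7746, -1.9658). Equal radii place Z and J the same way about A: Z = A + 6.1·n = (0.83189, 21.372), J = A − 6.1·n = (12.381, 17.440). Then |NZ| = |Z − N| = 21.388.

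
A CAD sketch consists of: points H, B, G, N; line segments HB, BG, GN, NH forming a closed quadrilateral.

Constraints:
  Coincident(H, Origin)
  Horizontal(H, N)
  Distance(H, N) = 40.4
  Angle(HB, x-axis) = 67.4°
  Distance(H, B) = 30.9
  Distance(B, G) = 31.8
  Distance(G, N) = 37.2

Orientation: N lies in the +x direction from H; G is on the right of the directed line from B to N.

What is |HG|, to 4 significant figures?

3.867

Checks: |BG| = 31.80 ✓; |GN| = 37.20 ✓.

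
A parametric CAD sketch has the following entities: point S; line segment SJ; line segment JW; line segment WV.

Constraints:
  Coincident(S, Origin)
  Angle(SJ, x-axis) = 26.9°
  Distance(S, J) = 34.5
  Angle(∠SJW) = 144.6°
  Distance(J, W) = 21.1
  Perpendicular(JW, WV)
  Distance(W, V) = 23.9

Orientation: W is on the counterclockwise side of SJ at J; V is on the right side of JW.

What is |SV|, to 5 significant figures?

65.945

S is at the origin; SJ runs at 26.9° with length 34.5, so J = 34.5·(cos 26.9°, sin 26.9°) = (30.767, 15.609). ∠SJW = 144.6°, so JW runs at 26.9° + (180° − 144.6°) = 62.300° from the x-axis; with |JW| = 21.1, W = J + 21.1·(cos 62.300°, sin 62.300°) = (40.575, 34.291). The perpendicularity gives WV at right angles to JW; with |WV| = 23.9 on the right of JW, V = W + 23.9·(0.88539, -0.46484) = (61.736, 23.181). Then |SV| = |V − S| = 65.945.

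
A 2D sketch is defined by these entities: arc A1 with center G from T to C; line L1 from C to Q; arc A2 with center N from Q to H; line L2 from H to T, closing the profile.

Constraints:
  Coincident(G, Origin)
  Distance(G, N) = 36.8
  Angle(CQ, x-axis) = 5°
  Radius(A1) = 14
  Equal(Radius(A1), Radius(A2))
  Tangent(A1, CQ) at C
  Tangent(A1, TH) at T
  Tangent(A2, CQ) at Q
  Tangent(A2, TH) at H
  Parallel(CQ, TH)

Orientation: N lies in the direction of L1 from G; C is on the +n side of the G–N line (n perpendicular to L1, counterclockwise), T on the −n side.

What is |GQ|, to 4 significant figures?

39.37

The slot axis is L1's direction at 5.0°, so u = (cos 5.0°, sin 5.0°) = (0.9962, 0.08716) and n = (−sin 5.0°, cos 5.0°) = (-0.08716, 0.9962). G is at the origin and N lies 36.8 along u from G, so N = 36.8·u = (36.66, 3.207). Tangency of A1 to both parallel lines with radius 14.0 puts C and T at G ± 14.0·n: C = (-1.220, 13.95), T = (1.220, -13.95). Equal radii place Q and H the same way about N: Q = N + 14.0·n = (35.44, 17.15), H = N − 14.0·n = (37.88, -10.74). Then |GQ| = |Q − G| = 39.37.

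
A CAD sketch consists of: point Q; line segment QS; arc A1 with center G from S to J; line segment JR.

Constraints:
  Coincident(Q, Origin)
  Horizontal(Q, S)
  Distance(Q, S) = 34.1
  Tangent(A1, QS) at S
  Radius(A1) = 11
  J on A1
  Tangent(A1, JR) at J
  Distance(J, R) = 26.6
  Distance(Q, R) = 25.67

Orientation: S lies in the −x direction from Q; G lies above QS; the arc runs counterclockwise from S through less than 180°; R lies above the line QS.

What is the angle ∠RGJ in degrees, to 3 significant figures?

67.5°

Q is at the origin; QS is horizontal with |QS| = 34.1 and S on the −x side, so S = (-34.1, 0.00). Tangency of A1 to QS means the radius GS is perpendicular to QS, so G = S + (0, 11) = (-34.1, 11.0). Since GJ ⟂ JR (tangency), |GR| = √(11.0² + 26.6²) = 28.8 regardless of where J sits on A1. So R lies on both circle(Q, 25.67) and circle(G, 28.8); the above-QS intersection is R = (-8.53, 24.2). J is the foot of the tangent from R: J = (-25.7, 3.90).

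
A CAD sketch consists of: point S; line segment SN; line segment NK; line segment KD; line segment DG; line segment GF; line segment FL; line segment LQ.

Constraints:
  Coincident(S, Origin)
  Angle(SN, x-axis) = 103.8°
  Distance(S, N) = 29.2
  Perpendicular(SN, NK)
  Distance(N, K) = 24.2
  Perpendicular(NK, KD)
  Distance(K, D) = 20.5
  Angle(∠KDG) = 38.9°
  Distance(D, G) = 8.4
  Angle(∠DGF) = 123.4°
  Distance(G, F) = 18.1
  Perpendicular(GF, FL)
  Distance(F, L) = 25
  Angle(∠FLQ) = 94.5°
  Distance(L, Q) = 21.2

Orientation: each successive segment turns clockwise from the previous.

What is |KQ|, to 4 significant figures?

31.49

S is at the origin; SN runs at 103.8° with length 29.2, so N = (-6.965, 28.36). The perpendicularity gives NK at right angles to SN, so NK runs at 13.80°; with |NK| = 24.2, K = (16.54, 34.13). The perpendicularity gives KD at right angles to NK, so KD runs at -76.20°; with |KD| = 20.5, D = (21.43, 14.22). ∠KDG = 38.9° gives DG at 142.7° from the x-axis; with |DG| = 8.4, G = (14.74, 19.31). ∠DGF = 123.4° gives GF at 86.10° from the x-axis; with |GF| = 18.1, F = (15.98, 37.37). The perpendicularity gives FL at right angles to GF, so FL runs at -3.900°; with |FL| = 25.0, L = (40.92, 35.67). ∠FLQ = 94.5° gives LQ at -89.40° from the x-axis; with |LQ| = 21.2, Q = (41.14, 14.47). Then |KQ| = |Q − K| = 31.49.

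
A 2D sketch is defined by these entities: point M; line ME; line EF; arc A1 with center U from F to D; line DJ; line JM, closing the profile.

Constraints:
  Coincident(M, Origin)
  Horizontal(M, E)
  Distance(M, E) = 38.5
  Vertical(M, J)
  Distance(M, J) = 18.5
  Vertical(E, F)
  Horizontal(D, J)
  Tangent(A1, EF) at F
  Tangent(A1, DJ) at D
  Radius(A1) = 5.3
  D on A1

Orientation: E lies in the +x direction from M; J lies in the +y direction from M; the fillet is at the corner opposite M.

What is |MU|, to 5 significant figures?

35.728

M is at the origin; ME is horizontal with |ME| = 38.5 and E on the +x side, so E = (38.500, 0.0000). M and J share the same x with |MJ| = 18.5 and J on the +y side, so J = (0.0000, 18.500). The virtual corner opposite M is at (38.500, 18.500). Since A1 is tangent to EF there, UF ⟂ EF and the tangent condition forces UD to be normal to DJ, with radius 5.3, so the center U sits 5.3 in from both sides at U = (33.200, 13.200). Then |MU| = |U − M| = 35.728.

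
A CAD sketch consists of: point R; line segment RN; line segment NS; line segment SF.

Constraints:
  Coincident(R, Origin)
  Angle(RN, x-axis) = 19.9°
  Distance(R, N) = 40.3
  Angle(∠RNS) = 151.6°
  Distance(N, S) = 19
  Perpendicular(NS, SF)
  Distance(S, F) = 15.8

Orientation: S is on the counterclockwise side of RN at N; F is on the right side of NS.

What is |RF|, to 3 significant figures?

64.7

R is at the origin; RN runs at 19.9° with length 40.3, so N = 40.3·(cos 19.9°, sin 19.9°) = (37.9, 13.7). ∠RNS = 151.6°, so NS runs at 19.9° + (180° − 151.6°) = 48.3° from the x-axis; with |NS| = 19.0, S = N + 19.0·(cos 48.3°, sin 48.3°) = (50.5, 27.9). The perpendicularity gives SF at right angles to NS; with |SF| = 15.8 on the right of NS, F = S + 15.8·(0.747, -0.665) = (62.3, 17.4). Then |RF| = |F − R| = 64.7.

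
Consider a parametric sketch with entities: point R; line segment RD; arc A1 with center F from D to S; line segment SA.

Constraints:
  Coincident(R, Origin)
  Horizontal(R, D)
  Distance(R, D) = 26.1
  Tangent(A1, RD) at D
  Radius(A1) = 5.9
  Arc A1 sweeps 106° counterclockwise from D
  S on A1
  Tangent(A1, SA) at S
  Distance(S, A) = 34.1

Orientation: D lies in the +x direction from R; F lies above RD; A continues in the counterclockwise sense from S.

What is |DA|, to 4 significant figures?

40.48

R is at the origin; R and D share the same y with |RD| = 26.1 and D on the +x side, so D = (26.10, 0.000). The tangent condition forces FD to be normal to RD, so F = D + (0, 5.9) = (26.10, 5.900). On A1, D sits at bearing -90° from F; a 106° counterclockwise sweep puts S at bearing 16°, so S = F + 5.9·(cos 16°, sin 16°) = (31.77, 7.526). A1 meets SA tangentially, so FS is at right angles to SA, so SA runs along (−sin 16°, cos 16°); with |SA| = 34.1, A = (22.37, 40.31). Then |DA| = |A − D| = 40.48.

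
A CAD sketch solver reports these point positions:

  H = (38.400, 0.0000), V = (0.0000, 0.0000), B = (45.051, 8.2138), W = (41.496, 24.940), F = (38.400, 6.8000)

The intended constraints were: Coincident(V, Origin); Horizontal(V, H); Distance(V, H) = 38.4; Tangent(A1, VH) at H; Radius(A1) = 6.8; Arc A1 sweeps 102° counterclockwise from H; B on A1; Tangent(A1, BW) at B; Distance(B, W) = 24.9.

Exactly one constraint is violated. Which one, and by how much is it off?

Distance(B, W) = 24.9 — off by 7.80.

V = (0.00, 0.00) ✓; V.y = 0.00, H.y = 0.00 ✓; |VH| = 38.40 ✓; ∠(FH, HV) = 90.00° ✓; |FH| = 6.800 ✓; bearing(F→B) − bearing(F→H) = 102.0° ✓; |FB| = 6.800 ✓; ∠(FB, BW) = 90.00° ✓; |BW| = 17.10 ✗.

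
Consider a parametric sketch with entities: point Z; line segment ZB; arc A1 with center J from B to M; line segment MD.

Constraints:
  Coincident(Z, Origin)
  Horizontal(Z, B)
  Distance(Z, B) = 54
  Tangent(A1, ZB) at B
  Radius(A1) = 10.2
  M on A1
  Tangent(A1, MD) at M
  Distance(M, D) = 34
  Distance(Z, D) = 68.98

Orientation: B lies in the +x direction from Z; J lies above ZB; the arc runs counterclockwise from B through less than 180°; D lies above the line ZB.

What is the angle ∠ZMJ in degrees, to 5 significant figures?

8.1514°

Z is at the origin; Z and B share the same y with |ZB| = 54.0 and B on the +x side, so B = (54.000, 0.0000). The tangent condition forces JB to be normal to ZB, so J = B + (0, 10.2) = (54.000, 10.200). Since JM ⟂ MD (tangency), |JD| = √(10.2² + 34.0²) = 35.497 regardless of where M sits on A1. So D lies on both circle(Z, 68.98) and circle(J, 35.497); the above-ZB intersection is D = (51.736, 45.625). M is the foot of the tangent from D: M = (63.563, 13.748).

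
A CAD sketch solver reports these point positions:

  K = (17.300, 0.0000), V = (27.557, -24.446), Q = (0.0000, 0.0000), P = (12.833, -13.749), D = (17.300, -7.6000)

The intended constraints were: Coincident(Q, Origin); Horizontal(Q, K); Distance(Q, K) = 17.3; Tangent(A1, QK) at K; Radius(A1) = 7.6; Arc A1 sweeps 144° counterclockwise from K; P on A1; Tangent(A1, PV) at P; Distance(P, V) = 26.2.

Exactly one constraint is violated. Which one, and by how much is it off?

Distance(P, V) = 26.2 — off by 8.00.

Q = (0.00, 0.00) ✓; Q.y = 0.00, K.y = 0.00 ✓; |QK| = 17.30 ✓; ∠(DK, KQ) = 90.00° ✓; |DK| = 7.600 ✓; bearing(D→P) − bearing(D→K) = 144.0° ✓; |DP| = 7.600 ✓; ∠(DP, PV) = 90.00° ✓; |PV| = 18.20 ✗.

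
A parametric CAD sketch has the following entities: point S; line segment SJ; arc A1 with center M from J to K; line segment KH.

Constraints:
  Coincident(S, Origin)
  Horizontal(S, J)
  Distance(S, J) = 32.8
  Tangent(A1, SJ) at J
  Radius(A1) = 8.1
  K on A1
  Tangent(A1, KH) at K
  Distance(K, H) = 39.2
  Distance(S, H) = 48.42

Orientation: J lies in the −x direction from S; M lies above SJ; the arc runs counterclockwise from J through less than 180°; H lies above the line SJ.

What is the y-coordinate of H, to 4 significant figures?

45.12

S is at the origin; SJ is horizontal with |SJ| = 32.8 and J on the −x side, so J = (-32.80, 0.000). A1 meets SJ tangentially, so MJ is at right angles to SJ, so M = J + (0, 8.1) = (-32.80, 8.100). Since MK ⟂ KH (tangency), |MH| = √(8.1² + 39.2²) = 40.03 regardless of where K sits on A1. So H lies on both circle(S, 48.42) and circle(M, 40.03); the above-SJ intersection is H = (-17.57, 45.12). K is the foot of the tangent from H: K = (-24.84, 6.598).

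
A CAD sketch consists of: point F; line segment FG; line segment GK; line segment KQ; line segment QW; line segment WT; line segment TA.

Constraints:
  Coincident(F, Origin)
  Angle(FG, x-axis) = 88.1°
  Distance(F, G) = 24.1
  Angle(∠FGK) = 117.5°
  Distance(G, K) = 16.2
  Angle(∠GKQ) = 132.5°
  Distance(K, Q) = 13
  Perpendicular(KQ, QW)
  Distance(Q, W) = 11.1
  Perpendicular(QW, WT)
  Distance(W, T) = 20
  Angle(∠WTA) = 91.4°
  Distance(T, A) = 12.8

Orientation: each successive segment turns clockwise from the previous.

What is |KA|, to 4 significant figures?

7.507

QW is perpendicular to WT, so WT runs at 158.1°; with |WT| = 20.0, T = (4.774, 23.40). ∠WTA = 91.4° gives TA at 69.50° from the x-axis; with |TA| = 12.8, A = (9.256, 35.39). Then |KA| = |A − K| = 7.507.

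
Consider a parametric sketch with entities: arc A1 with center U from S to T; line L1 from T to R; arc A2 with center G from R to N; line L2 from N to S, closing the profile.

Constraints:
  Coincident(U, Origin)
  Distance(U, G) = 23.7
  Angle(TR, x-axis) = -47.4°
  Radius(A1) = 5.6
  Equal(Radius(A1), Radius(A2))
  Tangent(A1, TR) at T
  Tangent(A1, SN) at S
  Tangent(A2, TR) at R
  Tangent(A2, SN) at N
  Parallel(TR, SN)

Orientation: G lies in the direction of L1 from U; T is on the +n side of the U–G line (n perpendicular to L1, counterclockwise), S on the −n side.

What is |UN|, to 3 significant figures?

24.4

The slot axis is L1's direction at -47.4°, so u = (cos -47.4°, sin -47.4°) = (0.677, -0.736) and n = (−sin -47.4°, cos -47.4°) = (0.736, 0.677). U is at the origin and G lies 23.7 along u from U, so G = 23.7·u = (16.0, -17.4). Tangency of A1 to both parallel lines with radius 5.6 puts T and S at U ± 5.6·n: T = (4.12, 3.79), S = (-4.12, -3.79). Equal radii place R and N the same way about G: R = G + 5.6·n = (20.2, -13.7), N = G − 5.6·n = (11.9, -21.2). Then |UN| = |N − U| = 24.4.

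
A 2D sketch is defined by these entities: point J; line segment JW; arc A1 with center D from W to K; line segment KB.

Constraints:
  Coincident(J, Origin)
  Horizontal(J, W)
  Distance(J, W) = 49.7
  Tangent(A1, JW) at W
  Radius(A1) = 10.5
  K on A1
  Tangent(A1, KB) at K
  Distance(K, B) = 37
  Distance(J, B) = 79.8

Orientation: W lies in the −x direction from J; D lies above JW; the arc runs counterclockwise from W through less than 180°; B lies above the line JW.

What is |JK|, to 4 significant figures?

45.11

J is at the origin; JW is horizontal with |JW| = 49.7 and W on the −x side, so W = (-49.70, 0.000). The tangent condition forces DW to be normal to JW, so D = W + (0, 10.5) = (-49.70, 10.50). Since DK ⟂ KB (tangency), |DB| = √(10.5² + 37.0²) = 38.46 regardless of where K sits on A1. So B lies on both circle(J, 79.8) and circle(D, 38.46); the above-JW intersection is B = (-65.52, 45.56). K is the foot of the tangent from B: K = (-41.67, 17.27).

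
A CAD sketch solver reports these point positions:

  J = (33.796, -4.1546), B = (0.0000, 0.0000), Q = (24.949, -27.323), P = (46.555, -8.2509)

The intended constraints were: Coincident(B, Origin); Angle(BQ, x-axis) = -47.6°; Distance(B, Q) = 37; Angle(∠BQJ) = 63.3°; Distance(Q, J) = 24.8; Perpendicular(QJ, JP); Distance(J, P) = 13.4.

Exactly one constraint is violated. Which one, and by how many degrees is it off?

Perpendicular(QJ, JP) — off by 3.10°.

B = (0.00, 0.00) ✓; BQ at -47.60° ✓; |BQ| = 37.00 ✓; ∠BQJ = 63.30° ✓; |QJ| = 24.80 ✓; ∠(QJ, JP) = 86.90° ✗; |JP| = 13.40 ✓.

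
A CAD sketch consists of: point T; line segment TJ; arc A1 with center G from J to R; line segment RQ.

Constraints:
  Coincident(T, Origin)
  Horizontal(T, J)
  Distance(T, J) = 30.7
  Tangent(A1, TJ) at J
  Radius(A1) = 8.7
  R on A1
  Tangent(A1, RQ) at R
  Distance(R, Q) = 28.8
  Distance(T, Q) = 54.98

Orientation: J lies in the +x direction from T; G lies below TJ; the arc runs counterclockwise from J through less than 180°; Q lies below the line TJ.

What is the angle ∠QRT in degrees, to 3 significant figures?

156°

T is at the origin; TJ is horizontal with |TJ| = 30.7 and J on the +x side, so J = (30.7, 0.00). A1 meets TJ tangentially, so GJ is at right angles to TJ, so G = J + (0, -8.7) = (30.7, -8.70). Since GR ⟂ RQ (tangency), |GQ| = √(8.7² + 28.8²) = 30.1 regardless of where R sits on A1. So Q lies on both circle(T, 54.98) and circle(G, 30.1); the below-TJ intersection is Q = (40.6, -37.1). R is the foot of the tangent from Q: R = (23.7, -13.8).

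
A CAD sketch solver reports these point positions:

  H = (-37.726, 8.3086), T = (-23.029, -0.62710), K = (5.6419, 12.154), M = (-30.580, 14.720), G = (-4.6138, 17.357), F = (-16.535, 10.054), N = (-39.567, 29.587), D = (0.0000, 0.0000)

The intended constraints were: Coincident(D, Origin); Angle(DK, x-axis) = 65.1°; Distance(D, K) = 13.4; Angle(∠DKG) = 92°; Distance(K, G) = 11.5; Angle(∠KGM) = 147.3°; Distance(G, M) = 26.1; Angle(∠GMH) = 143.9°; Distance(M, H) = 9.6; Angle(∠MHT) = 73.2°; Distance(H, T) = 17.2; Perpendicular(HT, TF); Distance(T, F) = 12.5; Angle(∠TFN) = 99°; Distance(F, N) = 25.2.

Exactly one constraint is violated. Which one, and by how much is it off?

Distance(F, N) = 25.2 — off by 5.00.

D = (0.00, 0.00) ✓; DK at 65.10° ✓; |DK| = 13.40 ✓; ∠DKG = 92.00° ✓; |KG| = 11.50 ✓; ∠KGM = 147.3° ✓; |GM| = 26.10 ✓; ∠GMH = 143.9° ✓; |MH| = 9.601 ✓; ∠MHT = 73.20° ✓; |HT| = 17.20 ✓; ∠(HT, TF) = 90.00° ✓; |TF| = 12.50 ✓; ∠TFN = 99.00° ✓; |FN| = 30.20 ✗.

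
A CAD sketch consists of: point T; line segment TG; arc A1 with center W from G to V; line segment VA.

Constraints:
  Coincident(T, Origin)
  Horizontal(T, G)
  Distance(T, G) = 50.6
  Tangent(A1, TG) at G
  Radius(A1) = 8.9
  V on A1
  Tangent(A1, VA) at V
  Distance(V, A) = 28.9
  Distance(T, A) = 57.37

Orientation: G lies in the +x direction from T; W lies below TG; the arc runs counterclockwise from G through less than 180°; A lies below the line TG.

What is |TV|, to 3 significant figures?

42.7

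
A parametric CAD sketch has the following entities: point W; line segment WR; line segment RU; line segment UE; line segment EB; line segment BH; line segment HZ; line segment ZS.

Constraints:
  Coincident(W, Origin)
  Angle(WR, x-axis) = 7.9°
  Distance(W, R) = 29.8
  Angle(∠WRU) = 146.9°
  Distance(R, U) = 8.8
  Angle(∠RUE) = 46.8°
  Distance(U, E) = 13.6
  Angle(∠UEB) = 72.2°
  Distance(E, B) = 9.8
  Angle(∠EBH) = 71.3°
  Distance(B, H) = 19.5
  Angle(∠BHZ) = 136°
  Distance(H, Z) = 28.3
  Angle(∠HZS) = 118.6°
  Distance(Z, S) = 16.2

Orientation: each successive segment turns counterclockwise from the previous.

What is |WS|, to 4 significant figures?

62.45

∠BHZ = 136.0° gives HZ at 74.70° from the x-axis; with |HZ| = 28.3, Z = (48.90, 38.91). ∠HZS = 118.6° gives ZS at 136.1° from the x-axis; with |ZS| = 16.2, S = (37.23, 50.14). Then |WS| = |S − W| = 62.45.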